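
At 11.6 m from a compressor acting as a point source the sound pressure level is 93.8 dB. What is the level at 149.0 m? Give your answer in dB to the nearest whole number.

72 dB

For a point source, L₂ = L₁ − 20·log₁₀(r₂/r₁).
L₂ = 93.8 − 20·log₁₀(149.0/11.6) = 93.8 − 22.175 = 71.63 dB.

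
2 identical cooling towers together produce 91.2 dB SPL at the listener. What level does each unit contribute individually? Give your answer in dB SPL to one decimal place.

88.2 dB SPL

For N identical incoherent sources L_total = L₁ + 10·log₁₀ N, so L₁ = 91.2 − 10·log₁₀(2) = 91.2 − 3.010.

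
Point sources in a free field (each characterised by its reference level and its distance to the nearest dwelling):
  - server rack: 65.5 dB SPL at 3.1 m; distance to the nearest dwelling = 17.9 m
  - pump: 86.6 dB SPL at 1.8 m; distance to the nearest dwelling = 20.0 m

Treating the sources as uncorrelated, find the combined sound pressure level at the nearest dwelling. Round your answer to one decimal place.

65.8 dB SPL

Propagate each source to the receiver with L = L_ref − 20·log₁₀(r/r_ref), then add intensities.
server rack: 65.5 − 20·log₁₀(17.9/3.1) = 65.5 − 15.23 = 50.27 dB SPL.
pump: 86.6 − 20·log₁₀(20.0/1.8) = 86.6 − 20.92 = 65.68 dB SPL.
Σ 10^(L/10) = 3.809e+06 → L_total = 10·log₁₀(3.809e+06) = 65.81 dB SPL.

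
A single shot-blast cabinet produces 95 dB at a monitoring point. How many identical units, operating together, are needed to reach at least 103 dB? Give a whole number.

The shortfall is 103 − 95 = 8.0 dB, and N units add 10·log₁₀ N, so need 10·log₁₀ N ≥ 8.0.
N ≥ 10^(8.0/10) = 6.310, so N = 7.

7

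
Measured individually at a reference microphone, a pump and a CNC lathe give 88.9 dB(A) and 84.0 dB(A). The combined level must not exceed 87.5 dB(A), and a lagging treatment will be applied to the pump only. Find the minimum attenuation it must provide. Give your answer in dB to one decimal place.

4.0 dB

Everything except the pump sums to 10^(84.0/10) = 2.512e+08 in linear terms, 84.00 dB(A).
The limit corresponds to 10^(87.5/10) = 5.623e+08; subtracting the fixed part leaves 3.112e+08 for the pump, i.e. 84.93 dB(A).
Required insertion loss = 88.9 − 84.93 = 3.97 dB.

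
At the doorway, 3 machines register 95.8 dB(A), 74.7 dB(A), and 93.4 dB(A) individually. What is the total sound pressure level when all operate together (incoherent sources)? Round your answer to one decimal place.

For uncorrelated sources the intensities add, so convert each level to linear form, sum, and take 10·log₁₀ of the total.
Σ 10^(L/10) = 10^(95.8/10) + 10^(74.7/10) + 10^(93.4/10) = 6.019e+09.
L_total = 10·log₁₀(6.019e+09) = 97.80 dB(A).

97.8 dB(A)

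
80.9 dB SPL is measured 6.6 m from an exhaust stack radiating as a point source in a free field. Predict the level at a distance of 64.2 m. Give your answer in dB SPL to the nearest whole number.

For a point source, L₂ = L₁ − 20·log₁₀(r₂/r₁).
L₂ = 80.9 − 20·log₁₀(64.2/6.6) = 80.9 − 19.760 = 61.14 dB SPL.

61 dB SPL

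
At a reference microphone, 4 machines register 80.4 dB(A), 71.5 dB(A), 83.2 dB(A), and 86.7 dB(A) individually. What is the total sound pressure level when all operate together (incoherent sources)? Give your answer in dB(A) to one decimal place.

89.0 dB(A)

For uncorrelated sources the intensities add, so convert each level to linear form, sum, and take 10·log₁₀ of the total.
Σ 10^(L/10) = 10^(80.4/10) + 10^(71.5/10) + 10^(83.2/10) + 10^(86.7/10) = 8.004e+08.
L_total = 10·log₁₀(8.004e+08) = 89.03 dB(A).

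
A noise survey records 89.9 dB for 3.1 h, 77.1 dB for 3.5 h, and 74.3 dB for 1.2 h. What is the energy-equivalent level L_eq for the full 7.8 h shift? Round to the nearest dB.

86 dB

L_eq = 10·log₁₀[(1/T)·Σ tᵢ·10^(Lᵢ/10)] with T = 7.8 h.
Σ tᵢ·10^(Lᵢ/10) = 3.1·10^(89.9/10) + 3.5·10^(77.1/10) + 1.2·10^(74.3/10) = 3.241e+09.
L_eq = 10·log₁₀(3.241e+09/7.8) = 86.19 dB.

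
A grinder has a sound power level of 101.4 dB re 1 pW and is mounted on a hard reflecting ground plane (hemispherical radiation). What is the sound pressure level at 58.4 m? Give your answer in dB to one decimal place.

L_p = L_w − 10·log₁₀(2π·r²) with r = 58.4 m.
2π·r² = 2.143e+04 m², 10·log₁₀ of that is 43.310 dB.
L_p = 101.4 − 43.310 = 58.09 dB.

58.1 dB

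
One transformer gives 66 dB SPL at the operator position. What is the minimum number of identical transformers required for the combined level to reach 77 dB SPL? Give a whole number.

13

Need L₁ + 10·log₁₀ N ≥ 77, i.e. log₁₀ N ≥ 1.10.
N ≥ 10^(11.0/10) = 12.589, so N = 13.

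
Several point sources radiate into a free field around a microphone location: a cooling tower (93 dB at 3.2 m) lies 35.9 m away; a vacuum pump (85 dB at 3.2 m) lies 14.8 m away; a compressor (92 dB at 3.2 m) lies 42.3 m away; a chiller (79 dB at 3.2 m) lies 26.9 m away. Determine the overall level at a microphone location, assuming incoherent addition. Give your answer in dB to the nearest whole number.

76 dB

Propagate each source to the receiver with L = L_ref − 20·log₁₀(r/r_ref), then add intensities.
cooling tower: 93 − 20·log₁₀(35.9/3.2) = 93 − 21.00 = 72.00 dB.
vacuum pump: 85 − 20·log₁₀(14.8/3.2) = 85 − 13.30 = 71.70 dB.
compressor: 92 − 20·log₁₀(42.3/3.2) = 92 − 22.42 = 69.58 dB.
chiller: 79 − 20·log₁₀(26.9/3.2) = 79 − 18.49 = 60.51 dB.
Σ 10^(L/10) = 4.083e+07 → L_total = 10·log₁₀(4.083e+07) = 76.11 dB.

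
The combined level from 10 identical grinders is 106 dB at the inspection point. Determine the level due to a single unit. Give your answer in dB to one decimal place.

96.0 dB

10 equal contributions raise the level by 10·log₁₀ 10 = 10.000 dB, so each unit alone gives 106 − 10.000.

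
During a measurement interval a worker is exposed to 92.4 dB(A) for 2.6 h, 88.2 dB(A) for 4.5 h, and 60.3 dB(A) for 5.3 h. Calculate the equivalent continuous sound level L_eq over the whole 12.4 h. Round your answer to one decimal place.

87.8 dB(A)

Weight each interval's intensity by its duration and average over T = 12.4 h:
Σ tᵢ·10^(Lᵢ/10) = 2.6·10^(92.4/10) + 4.5·10^(88.2/10) + 5.3·10^(60.3/10) = 7.497e+09.
L_eq = 10·log₁₀(7.497e+09/12.4) = 87.81 dB(A).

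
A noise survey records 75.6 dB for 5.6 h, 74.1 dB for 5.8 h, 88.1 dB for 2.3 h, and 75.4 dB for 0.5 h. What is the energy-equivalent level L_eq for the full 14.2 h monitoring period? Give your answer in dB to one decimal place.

The energy average is taken in the linear domain: L_eq = 10·log₁₀[(Σ tᵢ·10^(Lᵢ/10))/T], T = 14.2 h.
Σ tᵢ·10^(Lᵢ/10) = 5.6·10^(75.6/10) + 5.8·10^(74.1/10) + 2.3·10^(88.1/10) + 0.5·10^(75.4/10) = 1.855e+09.
L_eq = 10·log₁₀(1.855e+09/14.2) = 81.16 dB.

81.2 dB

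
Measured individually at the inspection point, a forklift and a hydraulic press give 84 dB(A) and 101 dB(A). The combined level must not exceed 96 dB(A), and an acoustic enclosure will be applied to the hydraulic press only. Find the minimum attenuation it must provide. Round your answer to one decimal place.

Fixed contribution from the other source: Σ 10^(L/10) = 10^(84/10) = 2.512e+08 (84.00 dB(A)).
The limit corresponds to 10^(96/10) = 3.981e+09; subtracting the fixed part leaves 3.730e+09 for the hydraulic press, i.e. 95.72 dB(A).
Required insertion loss = 101 − 95.72 = 5.28 dB.

5.3 dB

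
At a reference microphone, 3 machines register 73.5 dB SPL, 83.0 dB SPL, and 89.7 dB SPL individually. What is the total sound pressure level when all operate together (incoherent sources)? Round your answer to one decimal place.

90.6 dB SPL

Incoherent sources combine by intensity addition: L_total = 10·log₁₀(Σ 10^(L_i/10)).
Σ 10^(L/10) = 10^(73.5/10) + 10^(83.0/10) + 10^(89.7/10) = 1.155e+09.
L_total = 10·log₁₀(1.155e+09) = 90.63 dB SPL.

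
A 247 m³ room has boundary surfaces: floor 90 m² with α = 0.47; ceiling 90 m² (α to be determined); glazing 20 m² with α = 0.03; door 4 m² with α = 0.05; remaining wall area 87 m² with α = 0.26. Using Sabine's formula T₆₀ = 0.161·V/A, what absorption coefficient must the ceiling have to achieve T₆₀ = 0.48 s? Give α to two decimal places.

0.19

From T₆₀ = 0.161·V/A, the target T₆₀ = 0.48 s needs A = 0.161·247/0.48 = 82.85 m².
Absorption from the other surfaces = 90·0.47 + 20·0.03 + 4·0.05 + 87·0.26 = 65.72 m², so the ceiling must supply 17.13 m² over 90 m².
α = 17.13/90 = 0.190.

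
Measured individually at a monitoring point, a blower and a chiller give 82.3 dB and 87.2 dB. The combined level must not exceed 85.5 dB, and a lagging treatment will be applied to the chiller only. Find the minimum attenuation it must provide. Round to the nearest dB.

5 dB

Everything except the chiller sums to 10^(82.3/10) = 1.698e+08 in linear terms, 82.30 dB.
The limit corresponds to 10^(85.5/10) = 3.548e+08; subtracting the fixed part leaves 1.850e+08 for the chiller, i.e. 82.67 dB.
Required insertion loss = 87.2 − 82.67 = 4.53 dB.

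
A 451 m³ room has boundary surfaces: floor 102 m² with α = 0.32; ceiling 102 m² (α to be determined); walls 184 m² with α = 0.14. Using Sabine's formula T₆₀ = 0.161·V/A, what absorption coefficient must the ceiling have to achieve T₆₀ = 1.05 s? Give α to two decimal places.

0.11

Required total absorption A = 0.161·451/1.05 = 69.15 m².
Absorption from the other surfaces = 102·0.32 + 184·0.14 = 58.40 m², so the ceiling must supply 10.75 m² over 102 m².
α = 10.75/102 = 0.105.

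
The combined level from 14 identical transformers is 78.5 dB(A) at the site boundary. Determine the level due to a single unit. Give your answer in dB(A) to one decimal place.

67.0 dB(A)

Dividing the total intensity by 14 lowers the level by 10·log₁₀ 14 = 11.461 dB: L₁ = 78.5 − 11.461.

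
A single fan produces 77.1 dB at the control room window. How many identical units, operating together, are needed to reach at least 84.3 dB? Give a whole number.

The shortfall is 84.3 − 77.1 = 7.2 dB, and N units add 10·log₁₀ N, so need 10·log₁₀ N ≥ 7.2.
N ≥ 10^(7.2/10) = 5.248, so N = 6.

6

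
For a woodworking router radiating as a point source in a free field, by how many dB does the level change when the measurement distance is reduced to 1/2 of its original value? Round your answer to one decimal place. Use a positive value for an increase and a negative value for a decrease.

+6.0 dB

A point source loses 6 dB per doubling of distance; generally ΔL = −20·log₁₀(r₂/r₁).
ΔL = −20·log₁₀(0.5) = +6.02 dB.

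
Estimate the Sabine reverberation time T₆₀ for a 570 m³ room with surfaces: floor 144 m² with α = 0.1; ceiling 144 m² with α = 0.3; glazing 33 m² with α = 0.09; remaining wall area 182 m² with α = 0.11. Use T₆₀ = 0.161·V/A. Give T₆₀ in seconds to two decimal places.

Summing Sᵢαᵢ: 144·0.1 + 144·0.3 + 33·0.09 + 182·0.11 = 80.59 m².
T₆₀ = 0.161 × 570 / 80.59 = 1.139 s.

1.14 s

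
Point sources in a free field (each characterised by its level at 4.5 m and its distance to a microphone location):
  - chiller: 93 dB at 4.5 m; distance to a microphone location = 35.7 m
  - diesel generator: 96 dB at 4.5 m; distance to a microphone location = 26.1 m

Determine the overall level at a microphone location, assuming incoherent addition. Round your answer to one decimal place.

Apply inverse-square spreading to bring every level to the receiver, then sum 10^(L/10).
chiller: 93 − 20·log₁₀(35.7/4.5) = 93 − 17.99 = 75.01 dB.
diesel generator: 96 − 20·log₁₀(26.1/4.5) = 96 − 15.27 = 80.73 dB.
Σ 10^(L/10) = 1.500e+08 → L_total = 10·log₁₀(1.500e+08) = 81.76 dB.

81.8 dB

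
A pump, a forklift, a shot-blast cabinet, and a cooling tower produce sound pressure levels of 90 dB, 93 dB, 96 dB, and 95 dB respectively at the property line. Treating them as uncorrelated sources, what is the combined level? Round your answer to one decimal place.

For uncorrelated sources the intensities add, so convert each level to linear form, sum, and take 10·log₁₀ of the total.
Σ 10^(L/10) = 10^(90/10) + 10^(93/10) + 10^(96/10) + 10^(95/10) = 1.014e+10.
L_total = 10·log₁₀(1.014e+10) = 100.06 dB.

100.1 dB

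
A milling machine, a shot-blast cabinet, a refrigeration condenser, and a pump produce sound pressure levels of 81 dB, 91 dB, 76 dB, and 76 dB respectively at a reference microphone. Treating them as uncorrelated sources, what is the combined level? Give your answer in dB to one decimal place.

Incoherent sources combine by intensity addition: L_total = 10·log₁₀(Σ 10^(L_i/10)).
Σ 10^(L/10) = 10^(81/10) + 10^(91/10) + 10^(76/10) + 10^(76/10) = 1.464e+09.
L_total = 10·log₁₀(1.464e+09) = 91.66 dB.

91.7 dB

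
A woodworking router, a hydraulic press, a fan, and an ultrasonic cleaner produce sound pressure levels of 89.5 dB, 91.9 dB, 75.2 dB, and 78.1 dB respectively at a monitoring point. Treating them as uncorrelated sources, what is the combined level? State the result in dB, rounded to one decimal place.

94.0 dB

For uncorrelated sources the intensities add, so convert each level to linear form, sum, and take 10·log₁₀ of the total.
Σ 10^(L/10) = 10^(89.5/10) + 10^(91.9/10) + 10^(75.2/10) + 10^(78.1/10) = 2.538e+09.
L_total = 10·log₁₀(2.538e+09) = 94.04 dB.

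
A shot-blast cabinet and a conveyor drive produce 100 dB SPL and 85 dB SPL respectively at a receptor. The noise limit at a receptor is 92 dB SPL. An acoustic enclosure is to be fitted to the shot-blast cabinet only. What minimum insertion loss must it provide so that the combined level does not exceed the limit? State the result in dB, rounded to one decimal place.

Fixed contribution from the other source: Σ 10^(L/10) = 10^(85/10) = 3.162e+08 (85.00 dB SPL).
The limit corresponds to 10^(92/10) = 1.585e+09; subtracting the fixed part leaves 1.269e+09 for the shot-blast cabinet, i.e. 91.03 dB SPL.
Required insertion loss = 100 − 91.03 = 8.97 dB.

9.0 dB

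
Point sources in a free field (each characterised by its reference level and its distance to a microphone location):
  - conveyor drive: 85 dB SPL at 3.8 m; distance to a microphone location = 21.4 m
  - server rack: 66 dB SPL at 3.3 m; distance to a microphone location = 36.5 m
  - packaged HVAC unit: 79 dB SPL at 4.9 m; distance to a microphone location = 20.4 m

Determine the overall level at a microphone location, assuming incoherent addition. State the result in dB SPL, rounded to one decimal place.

Apply inverse-square spreading to bring every level to the receiver, then sum 10^(L/10).
conveyor drive: 85 − 20·log₁₀(21.4/3.8) = 85 − 15.01 = 69.99 dB SPL.
server rack: 66 − 20·log₁₀(36.5/3.3) = 66 − 20.88 = 45.12 dB SPL.
packaged HVAC unit: 79 − 20·log₁₀(20.4/4.9) = 79 − 12.39 = 66.61 dB SPL.
Σ 10^(L/10) = 1.459e+07 → L_total = 10·log₁₀(1.459e+07) = 71.64 dB SPL.

71.6 dB SPL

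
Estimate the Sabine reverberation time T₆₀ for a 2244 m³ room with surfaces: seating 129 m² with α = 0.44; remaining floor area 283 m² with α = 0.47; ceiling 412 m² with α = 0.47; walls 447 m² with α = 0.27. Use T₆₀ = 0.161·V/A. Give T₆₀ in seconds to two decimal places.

A = Σ Sᵢαᵢ = 129·0.44 + 283·0.47 + 412·0.47 + 447·0.27 = 504.10 m².
T₆₀ = 0.161·V/A = 0.161·2244/504.10 = 0.717 s.

0.72 s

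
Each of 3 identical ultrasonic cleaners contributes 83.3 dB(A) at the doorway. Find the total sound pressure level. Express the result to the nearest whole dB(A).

N identical incoherent sources raise the level by 10·log₁₀ N.
L_total = 83.3 + 10·log₁₀(3) = 83.3 + 4.771 = 88.07 dB(A).

88 dB(A)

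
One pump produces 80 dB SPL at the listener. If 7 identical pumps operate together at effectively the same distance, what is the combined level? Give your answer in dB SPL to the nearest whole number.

88 dB SPL

N identical incoherent sources raise the level by 10·log₁₀ N.
L_total = 80 + 10·log₁₀(7) = 80 + 8.451 = 88.45 dB SPL.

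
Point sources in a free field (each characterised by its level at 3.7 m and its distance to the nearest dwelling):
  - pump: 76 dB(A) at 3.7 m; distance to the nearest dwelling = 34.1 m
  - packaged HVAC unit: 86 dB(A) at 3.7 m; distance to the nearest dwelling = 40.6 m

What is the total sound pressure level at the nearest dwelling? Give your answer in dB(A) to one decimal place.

Propagate each source to the receiver with L = L_ref − 20·log₁₀(r/r_ref), then add intensities.
pump: 76 − 20·log₁₀(34.1/3.7) = 76 − 19.29 = 56.71 dB(A).
packaged HVAC unit: 86 − 20·log₁₀(40.6/3.7) = 86 − 20.81 = 65.19 dB(A).
Σ 10^(L/10) = 3.775e+06 → L_total = 10·log₁₀(3.775e+06) = 65.77 dB(A).

65.8 dB(A)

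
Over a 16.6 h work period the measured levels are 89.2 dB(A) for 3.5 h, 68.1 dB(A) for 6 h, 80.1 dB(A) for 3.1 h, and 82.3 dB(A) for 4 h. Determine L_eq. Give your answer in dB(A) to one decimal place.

83.8 dB(A)

Weight each interval's intensity by its duration and average over T = 16.6 h:
Σ tᵢ·10^(Lᵢ/10) = 3.5·10^(89.2/10) + 6·10^(68.1/10) + 3.1·10^(80.1/10) + 4·10^(82.3/10) = 3.946e+09.
L_eq = 10·log₁₀(3.946e+09/16.6) = 83.76 dB(A).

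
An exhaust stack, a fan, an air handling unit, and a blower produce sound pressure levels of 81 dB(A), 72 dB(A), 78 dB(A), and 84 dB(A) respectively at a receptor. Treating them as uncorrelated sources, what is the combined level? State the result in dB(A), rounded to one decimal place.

For uncorrelated sources the intensities add, so convert each level to linear form, sum, and take 10·log₁₀ of the total.
Σ 10^(L/10) = 10^(81/10) + 10^(72/10) + 10^(78/10) + 10^(84/10) = 4.560e+08.
L_total = 10·log₁₀(4.560e+08) = 86.59 dB(A).

86.6 dB(A)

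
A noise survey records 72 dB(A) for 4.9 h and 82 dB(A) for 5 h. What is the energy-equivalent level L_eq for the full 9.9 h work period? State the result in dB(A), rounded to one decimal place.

79.4 dB(A)

The energy average is taken in the linear domain: L_eq = 10·log₁₀[(Σ tᵢ·10^(Lᵢ/10))/T], T = 9.9 h.
Σ tᵢ·10^(Lᵢ/10) = 4.9·10^(72/10) + 5·10^(82/10) = 8.701e+08.
L_eq = 10·log₁₀(8.701e+08/9.9) = 79.44 dB(A).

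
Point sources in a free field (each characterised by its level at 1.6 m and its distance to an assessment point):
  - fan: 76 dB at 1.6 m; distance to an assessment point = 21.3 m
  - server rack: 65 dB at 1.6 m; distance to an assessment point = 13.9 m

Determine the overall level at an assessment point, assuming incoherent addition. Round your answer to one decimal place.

First find each source's level at the receiver (point-source: −20·log₁₀(r/r_ref)), then combine on an intensity basis.
fan: 76 − 20·log₁₀(21.3/1.6) = 76 − 22.49 = 53.51 dB.
server rack: 65 − 20·log₁₀(13.9/1.6) = 65 − 18.78 = 46.22 dB.
Σ 10^(L/10) = 2.665e+05 → L_total = 10·log₁₀(2.665e+05) = 54.26 dB.

54.3 dB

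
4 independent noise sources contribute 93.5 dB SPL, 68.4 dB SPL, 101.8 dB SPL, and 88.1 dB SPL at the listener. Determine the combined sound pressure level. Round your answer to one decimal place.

For uncorrelated sources the intensities add, so convert each level to linear form, sum, and take 10·log₁₀ of the total.
Σ 10^(L/10) = 10^(93.5/10) + 10^(68.4/10) + 10^(101.8/10) + 10^(88.1/10) = 1.803e+10.
L_total = 10·log₁₀(1.803e+10) = 102.56 dB SPL.

102.6 dB SPL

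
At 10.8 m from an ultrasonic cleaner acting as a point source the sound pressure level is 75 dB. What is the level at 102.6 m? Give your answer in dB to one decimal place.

Spherical spreading from a point source gives a 20·log₁₀(r₂/r₁) drop.
L₂ = 75 − 20·log₁₀(102.6/10.8) = 75 − 19.554 = 55.45 dB.

55.4 dB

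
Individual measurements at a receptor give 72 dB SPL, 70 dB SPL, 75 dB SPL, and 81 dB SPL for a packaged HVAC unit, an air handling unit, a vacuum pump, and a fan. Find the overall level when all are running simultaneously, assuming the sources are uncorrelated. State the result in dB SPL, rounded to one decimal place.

82.6 dB SPL

For uncorrelated sources the intensities add, so convert each level to linear form, sum, and take 10·log₁₀ of the total.
Σ 10^(L/10) = 10^(72/10) + 10^(70/10) + 10^(75/10) + 10^(81/10) = 1.834e+08.
L_total = 10·log₁₀(1.834e+08) = 82.63 dB SPL.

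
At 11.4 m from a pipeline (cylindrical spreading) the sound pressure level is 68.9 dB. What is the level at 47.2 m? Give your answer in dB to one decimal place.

62.7 dB

Cylindrical spreading from a line source gives a 10·log₁₀(r₂/r₁) drop.
L₂ = 68.9 − 10·log₁₀(47.2/11.4) = 68.9 − 6.170 = 62.73 dB.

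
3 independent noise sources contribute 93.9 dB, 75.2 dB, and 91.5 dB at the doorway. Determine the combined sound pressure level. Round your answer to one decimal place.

95.9 dB

For uncorrelated sources the intensities add, so convert each level to linear form, sum, and take 10·log₁₀ of the total.
Σ 10^(L/10) = 10^(93.9/10) + 10^(75.2/10) + 10^(91.5/10) = 3.900e+09.
L_total = 10·log₁₀(3.900e+09) = 95.91 dB.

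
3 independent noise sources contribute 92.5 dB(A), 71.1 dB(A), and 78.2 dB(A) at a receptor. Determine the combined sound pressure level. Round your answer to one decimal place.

92.7 dB(A)

Incoherent sources combine by intensity addition: L_total = 10·log₁₀(Σ 10^(L_i/10)).
Σ 10^(L/10) = 10^(92.5/10) + 10^(71.1/10) + 10^(78.2/10) = 1.857e+09.
L_total = 10·log₁₀(1.857e+09) = 92.69 dB(A).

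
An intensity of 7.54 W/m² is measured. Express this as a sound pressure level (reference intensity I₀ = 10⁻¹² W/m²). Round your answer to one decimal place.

L = 10·log₁₀(I/I₀) = 10·log₁₀(7.54/10⁻¹²) = 10·log₁₀(7.54×10^12).
L = 10·(0.8774 + 12) = 128.77 dB.

128.8 dB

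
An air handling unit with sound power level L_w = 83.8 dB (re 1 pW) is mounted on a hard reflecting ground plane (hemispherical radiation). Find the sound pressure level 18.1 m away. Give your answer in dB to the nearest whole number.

51 dB

The power spreads over a hemisphere of area 2π·r², so L_p = L_w − 10·log₁₀(2π·r²).
2π·r² = 2058 m², 10·log₁₀ of that is 33.135 dB.
L_p = 83.8 − 33.135 = 50.66 dB.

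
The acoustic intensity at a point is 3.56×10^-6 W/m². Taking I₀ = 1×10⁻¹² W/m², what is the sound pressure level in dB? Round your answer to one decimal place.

65.5 dB

Dividing by I₀ shifts the exponent by 12: I/I₀ = 3.56×10^6.
L = 10·(0.5514 + 6) = 65.51 dB.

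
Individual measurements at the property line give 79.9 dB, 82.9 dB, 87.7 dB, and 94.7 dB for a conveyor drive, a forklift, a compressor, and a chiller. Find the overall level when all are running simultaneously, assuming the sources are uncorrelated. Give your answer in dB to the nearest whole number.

96 dB

Incoherent sources combine by intensity addition: L_total = 10·log₁₀(Σ 10^(L_i/10)).
Σ 10^(L/10) = 10^(79.9/10) + 10^(82.9/10) + 10^(87.7/10) + 10^(94.7/10) = 3.833e+09.
L_total = 10·log₁₀(3.833e+09) = 95.84 dB.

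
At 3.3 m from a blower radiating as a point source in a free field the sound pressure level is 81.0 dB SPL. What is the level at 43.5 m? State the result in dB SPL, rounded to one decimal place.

Point-source attenuation: ΔL = 20·log₁₀(r₂/r₁) = 20·log₁₀(43.5/3.3) = 22.400 dB.
L₂ = 81.0 − 20·log₁₀(43.5/3.3) = 81.0 − 22.400 = 58.60 dB SPL.

58.6 dB SPL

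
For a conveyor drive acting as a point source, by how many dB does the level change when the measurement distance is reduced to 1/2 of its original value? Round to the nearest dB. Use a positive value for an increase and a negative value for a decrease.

+6 dB

A point source loses 6 dB per doubling of distance; generally ΔL = −20·log₁₀(r₂/r₁).
ΔL = −20·log₁₀(0.5) = +6.02 dB.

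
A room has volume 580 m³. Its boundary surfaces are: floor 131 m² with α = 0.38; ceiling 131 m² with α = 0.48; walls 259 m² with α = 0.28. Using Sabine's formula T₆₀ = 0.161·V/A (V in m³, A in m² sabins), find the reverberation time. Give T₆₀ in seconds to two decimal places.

0.50 s

Summing Sᵢαᵢ: 131·0.38 + 131·0.48 + 259·0.28 = 185.18 m².
T₆₀ = 0.161·V/A = 0.161·580/185.18 = 0.504 s.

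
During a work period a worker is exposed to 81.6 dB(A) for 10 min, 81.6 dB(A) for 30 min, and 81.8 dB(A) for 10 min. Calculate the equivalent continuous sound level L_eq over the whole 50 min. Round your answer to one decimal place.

Weight each interval's intensity by its duration and average over T = 50 min:
Σ tᵢ·10^(Lᵢ/10) = 10·10^(81.6/10) + 30·10^(81.6/10) + 10·10^(81.8/10) = 7.295e+09.
L_eq = 10·log₁₀(7.295e+09/50) = 81.64 dB(A).

81.6 dB(A)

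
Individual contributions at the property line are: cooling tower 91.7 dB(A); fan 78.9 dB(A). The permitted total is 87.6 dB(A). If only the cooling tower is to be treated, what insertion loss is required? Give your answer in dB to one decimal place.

The untreated sources together contribute 10^(78.9/10) = 7.762e+07, i.e. 78.90 dB(A).
To meet 87.6 dB(A) overall, the treated cooling tower may contribute at most 10^(87.6/10) − 7.762e+07 = 4.978e+08, i.e. 86.97 dB(A).
Required insertion loss = 91.7 − 86.97 = 4.73 dB.

4.7 dB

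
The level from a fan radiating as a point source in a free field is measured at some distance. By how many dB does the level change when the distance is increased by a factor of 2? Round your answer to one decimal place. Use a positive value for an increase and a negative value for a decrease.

-6.0 dB

A point source loses 6 dB per doubling of distance; generally ΔL = −20·log₁₀(r₂/r₁).
ΔL = −20·log₁₀(2) = -6.02 dB.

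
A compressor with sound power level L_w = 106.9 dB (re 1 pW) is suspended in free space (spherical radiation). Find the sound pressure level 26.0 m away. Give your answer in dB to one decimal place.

L_p = L_w − 10·log₁₀(4π·r²) with r = 26.0 m.
4π·r² = 8495 m², 10·log₁₀ of that is 39.292 dB.
L_p = 106.9 − 39.292 = 67.61 dB.

67.6 dB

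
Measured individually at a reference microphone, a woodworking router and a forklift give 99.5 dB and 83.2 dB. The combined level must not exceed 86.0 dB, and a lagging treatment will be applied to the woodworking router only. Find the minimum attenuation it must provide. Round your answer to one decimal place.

16.7 dB

The untreated sources together contribute 10^(83.2/10) = 2.089e+08, i.e. 83.20 dB.
The limit corresponds to 10^(86.0/10) = 3.981e+08; subtracting the fixed part leaves 1.892e+08 for the woodworking router, i.e. 82.77 dB.
Required insertion loss = 99.5 − 82.77 = 16.73 dB.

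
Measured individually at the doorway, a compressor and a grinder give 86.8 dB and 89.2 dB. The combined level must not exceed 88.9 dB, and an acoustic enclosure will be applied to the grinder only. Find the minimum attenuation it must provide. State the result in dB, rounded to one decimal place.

The untreated sources together contribute 10^(86.8/10) = 4.786e+08, i.e. 86.80 dB.
The limit corresponds to 10^(88.9/10) = 7.762e+08; subtracting the fixed part leaves 2.976e+08 for the grinder, i.e. 84.74 dB.
So the grinder must be reduced from 89.2 to 84.74 dB: IL = 4.46 dB.

4.5 dB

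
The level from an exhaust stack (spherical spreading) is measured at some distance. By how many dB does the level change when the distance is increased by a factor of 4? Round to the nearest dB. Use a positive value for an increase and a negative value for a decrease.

Point-source spreading: ΔL = −20·log₁₀(r₂/r₁).
ΔL = −20·log₁₀(4) = -12.04 dB.

-12 dB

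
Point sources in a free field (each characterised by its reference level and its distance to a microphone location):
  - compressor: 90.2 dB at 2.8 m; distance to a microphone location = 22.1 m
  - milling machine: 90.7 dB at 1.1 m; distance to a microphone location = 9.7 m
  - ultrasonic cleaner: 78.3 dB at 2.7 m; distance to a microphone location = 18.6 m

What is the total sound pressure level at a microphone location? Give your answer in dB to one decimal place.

75.2 dB

Apply inverse-square spreading to bring every level to the receiver, then sum 10^(L/10).
compressor: 90.2 − 20·log₁₀(22.1/2.8) = 90.2 − 17.94 = 72.26 dB.
milling machine: 90.7 − 20·log₁₀(9.7/1.1) = 90.7 − 18.91 = 71.79 dB.
ultrasonic cleaner: 78.3 − 20·log₁₀(18.6/2.7) = 78.3 − 16.76 = 61.54 dB.
Σ 10^(L/10) = 3.334e+07 → L_total = 10·log₁₀(3.334e+07) = 75.23 dB.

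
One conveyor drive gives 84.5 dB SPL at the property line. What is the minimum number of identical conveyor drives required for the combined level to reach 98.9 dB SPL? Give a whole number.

Need L₁ + 10·log₁₀ N ≥ 98.9, i.e. log₁₀ N ≥ 1.44.
N ≥ 10^(14.4/10) = 27.542, so N = 28.

28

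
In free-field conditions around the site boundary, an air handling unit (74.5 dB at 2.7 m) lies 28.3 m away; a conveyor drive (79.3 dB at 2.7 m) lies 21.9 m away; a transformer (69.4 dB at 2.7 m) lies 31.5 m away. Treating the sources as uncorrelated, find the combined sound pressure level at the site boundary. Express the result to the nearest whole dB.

First find each source's level at the receiver (point-source: −20·log₁₀(r/r_ref)), then combine on an intensity basis.
air handling unit: 74.5 − 20·log₁₀(28.3/2.7) = 74.5 − 20.41 = 54.09 dB.
conveyor drive: 79.3 − 20·log₁₀(21.9/2.7) = 79.3 − 18.18 = 61.12 dB.
transformer: 69.4 − 20·log₁₀(31.5/2.7) = 69.4 − 21.34 = 48.06 dB.
Σ 10^(L/10) = 1.614e+06 → L_total = 10·log₁₀(1.614e+06) = 62.08 dB.

62 dB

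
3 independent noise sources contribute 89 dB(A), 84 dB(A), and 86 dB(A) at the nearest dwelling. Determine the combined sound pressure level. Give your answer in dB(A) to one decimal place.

Incoherent sources combine by intensity addition: L_total = 10·log₁₀(Σ 10^(L_i/10)).
Σ 10^(L/10) = 10^(89/10) + 10^(84/10) + 10^(86/10) = 1.444e+09.
L_total = 10·log₁₀(1.444e+09) = 91.59 dB(A).

91.6 dB(A)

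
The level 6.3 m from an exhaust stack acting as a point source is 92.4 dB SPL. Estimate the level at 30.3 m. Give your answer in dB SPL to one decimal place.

Point-source attenuation: ΔL = 20·log₁₀(r₂/r₁) = 20·log₁₀(30.3/6.3) = 13.642 dB.
L₂ = 92.4 − 20·log₁₀(30.3/6.3) = 92.4 − 13.642 = 78.76 dB SPL.

78.8 dB SPL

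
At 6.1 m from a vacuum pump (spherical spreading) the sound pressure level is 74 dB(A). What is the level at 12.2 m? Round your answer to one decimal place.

Point-source attenuation: ΔL = 20·log₁₀(r₂/r₁) = 20·log₁₀(12.2/6.1) = 6.021 dB.
L₂ = 74 − 20·log₁₀(12.2/6.1) = 74 − 6.021 = 67.98 dB(A).

68.0 dB(A)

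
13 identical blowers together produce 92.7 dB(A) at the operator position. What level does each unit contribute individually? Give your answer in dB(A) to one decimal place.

81.6 dB(A)

13 equal contributions raise the level by 10·log₁₀ 13 = 11.139 dB, so each unit alone gives 92.7 − 11.139.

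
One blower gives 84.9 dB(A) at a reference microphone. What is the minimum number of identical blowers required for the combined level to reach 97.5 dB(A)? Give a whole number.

19

N identical sources give L₁ + 10·log₁₀ N, so require 10·log₁₀ N ≥ 97.5 − 84.9 = 12.6 dB.
N ≥ 10^(12.6/10) = 18.197, so N = 19.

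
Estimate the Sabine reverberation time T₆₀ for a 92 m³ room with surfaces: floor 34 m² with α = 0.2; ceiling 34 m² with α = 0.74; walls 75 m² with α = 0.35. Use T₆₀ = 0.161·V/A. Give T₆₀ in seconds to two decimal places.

Summing Sᵢαᵢ: 34·0.2 + 34·0.74 + 75·0.35 = 58.21 m².
T₆₀ = 0.161·V/A = 0.161·92/58.21 = 0.254 s.

0.25 s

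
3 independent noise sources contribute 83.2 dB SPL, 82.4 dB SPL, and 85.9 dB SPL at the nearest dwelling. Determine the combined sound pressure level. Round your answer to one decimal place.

Incoherent sources combine by intensity addition: L_total = 10·log₁₀(Σ 10^(L_i/10)).
Σ 10^(L/10) = 10^(83.2/10) + 10^(82.4/10) + 10^(85.9/10) = 7.718e+08.
L_total = 10·log₁₀(7.718e+08) = 88.87 dB SPL.

88.9 dB SPL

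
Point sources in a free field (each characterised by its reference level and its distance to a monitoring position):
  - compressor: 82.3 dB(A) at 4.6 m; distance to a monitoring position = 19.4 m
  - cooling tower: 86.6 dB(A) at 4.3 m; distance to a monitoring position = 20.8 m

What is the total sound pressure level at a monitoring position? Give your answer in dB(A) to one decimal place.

74.6 dB(A)

Propagate each source to the receiver with L = L_ref − 20·log₁₀(r/r_ref), then add intensities.
compressor: 82.3 − 20·log₁₀(19.4/4.6) = 82.3 − 12.50 = 69.80 dB(A).
cooling tower: 86.6 − 20·log₁₀(20.8/4.3) = 86.6 − 13.69 = 72.91 dB(A).
Σ 10^(L/10) = 2.908e+07 → L_total = 10·log₁₀(2.908e+07) = 74.64 dB(A).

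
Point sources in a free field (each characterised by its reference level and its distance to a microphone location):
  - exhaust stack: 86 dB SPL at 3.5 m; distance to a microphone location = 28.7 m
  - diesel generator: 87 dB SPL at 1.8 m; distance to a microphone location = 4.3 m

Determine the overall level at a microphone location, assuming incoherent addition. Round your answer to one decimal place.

First find each source's level at the receiver (point-source: −20·log₁₀(r/r_ref)), then combine on an intensity basis.
exhaust stack: 86 − 20·log₁₀(28.7/3.5) = 86 − 18.28 = 67.72 dB SPL.
diesel generator: 87 − 20·log₁₀(4.3/1.8) = 87 − 7.56 = 79.44 dB SPL.
Σ 10^(L/10) = 9.374e+07 → L_total = 10·log₁₀(9.374e+07) = 79.72 dB SPL.

79.7 dB SPL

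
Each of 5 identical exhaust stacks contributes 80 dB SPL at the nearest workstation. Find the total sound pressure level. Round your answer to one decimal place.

87.0 dB SPL

L_total = L₁ + 10·log₁₀ N for N identical incoherent sources.
L_total = 80 + 10·log₁₀(5) = 80 + 6.990 = 86.99 dB SPL.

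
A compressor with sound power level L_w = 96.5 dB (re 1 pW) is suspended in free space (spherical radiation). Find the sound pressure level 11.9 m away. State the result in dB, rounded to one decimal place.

64.0 dB

The power spreads over a sphere of area 4π·r², so L_p = L_w − 10·log₁₀(4π·r²).
4π·r² = 1780 m², 10·log₁₀ of that is 32.503 dB.
L_p = 96.5 − 32.503 = 64.00 dB.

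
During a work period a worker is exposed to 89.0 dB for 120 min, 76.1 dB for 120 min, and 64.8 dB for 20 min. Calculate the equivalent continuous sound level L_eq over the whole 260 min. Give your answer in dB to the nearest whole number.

The energy average is taken in the linear domain: L_eq = 10·log₁₀[(Σ tᵢ·10^(Lᵢ/10))/T], T = 260 min.
Σ tᵢ·10^(Lᵢ/10) = 120·10^(89.0/10) + 120·10^(76.1/10) + 20·10^(64.8/10) = 1.003e+11.
L_eq = 10·log₁₀(1.003e+11/260) = 85.86 dB.

86 dB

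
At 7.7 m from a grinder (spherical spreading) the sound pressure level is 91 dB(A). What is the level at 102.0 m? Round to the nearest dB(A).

Point-source attenuation: ΔL = 20·log₁₀(r₂/r₁) = 20·log₁₀(102.0/7.7) = 22.442 dB.
L₂ = 91 − 20·log₁₀(102.0/7.7) = 91 − 22.442 = 68.56 dB(A).

69 dB(A)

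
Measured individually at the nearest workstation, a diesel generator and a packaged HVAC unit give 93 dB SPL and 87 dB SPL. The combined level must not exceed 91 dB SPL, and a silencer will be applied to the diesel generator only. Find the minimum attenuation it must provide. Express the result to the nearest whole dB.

4 dB

Fixed contribution from the other source: Σ 10^(L/10) = 10^(87/10) = 5.012e+08 (87.00 dB SPL).
The limit corresponds to 10^(91/10) = 1.259e+09; subtracting the fixed part leaves 7.577e+08 for the diesel generator, i.e. 88.80 dB SPL.
So the diesel generator must be reduced from 93 to 88.80 dB SPL: IL = 4.20 dB.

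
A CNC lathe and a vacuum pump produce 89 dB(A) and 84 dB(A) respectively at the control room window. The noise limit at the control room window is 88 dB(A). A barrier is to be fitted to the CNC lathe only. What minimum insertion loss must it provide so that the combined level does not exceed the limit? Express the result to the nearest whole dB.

The untreated sources together contribute 10^(84/10) = 2.512e+08, i.e. 84.00 dB(A).
The limit corresponds to 10^(88/10) = 6.310e+08; subtracting the fixed part leaves 3.798e+08 for the CNC lathe, i.e. 85.80 dB(A).
Required insertion loss = 89 − 85.80 = 3.20 dB.

3 dB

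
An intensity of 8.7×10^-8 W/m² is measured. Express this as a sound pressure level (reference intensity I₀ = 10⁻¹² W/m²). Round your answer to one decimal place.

49.4 dB

L = 10·log₁₀(I/I₀) = 10·log₁₀(8.7×10^-8/10⁻¹²) = 10·log₁₀(8.7×10^4).
L = 10·(0.9395 + 4) = 49.40 dB.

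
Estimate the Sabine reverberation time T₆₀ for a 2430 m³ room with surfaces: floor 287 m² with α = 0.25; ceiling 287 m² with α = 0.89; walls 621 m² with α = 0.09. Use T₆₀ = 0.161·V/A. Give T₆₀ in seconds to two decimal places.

A = Σ Sᵢαᵢ = 287·0.25 + 287·0.89 + 621·0.09 = 383.07 m².
T₆₀ = 0.161·V/A = 0.161·2430/383.07 = 1.021 s.

1.02 s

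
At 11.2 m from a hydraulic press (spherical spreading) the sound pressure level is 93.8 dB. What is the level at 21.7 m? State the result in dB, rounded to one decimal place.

88.1 dB

Point-source attenuation: ΔL = 20·log₁₀(r₂/r₁) = 20·log₁₀(21.7/11.2) = 5.745 dB.
L₂ = 93.8 − 20·log₁₀(21.7/11.2) = 93.8 − 5.745 = 88.06 dB.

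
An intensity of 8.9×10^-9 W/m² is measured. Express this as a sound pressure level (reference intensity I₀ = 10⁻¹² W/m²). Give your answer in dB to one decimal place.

39.5 dB

L = 10·log₁₀(I/I₀) = 10·log₁₀(8.9×10^-9/10⁻¹²) = 10·log₁₀(8.9×10^3).
L = 10·(0.9494 + 3) = 39.49 dB.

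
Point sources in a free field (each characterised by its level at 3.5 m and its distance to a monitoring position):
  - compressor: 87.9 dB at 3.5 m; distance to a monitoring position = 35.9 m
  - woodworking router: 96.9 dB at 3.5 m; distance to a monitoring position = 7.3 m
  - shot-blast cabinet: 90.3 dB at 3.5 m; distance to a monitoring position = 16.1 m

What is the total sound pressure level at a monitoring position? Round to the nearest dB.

Apply inverse-square spreading to bring every level to the receiver, then sum 10^(L/10).
compressor: 87.9 − 20·log₁₀(35.9/3.5) = 87.9 − 20.22 = 67.68 dB.
woodworking router: 96.9 − 20·log₁₀(7.3/3.5) = 96.9 − 6.39 = 90.51 dB.
shot-blast cabinet: 90.3 − 20·log₁₀(16.1/3.5) = 90.3 − 13.26 = 77.04 dB.
Σ 10^(L/10) = 1.182e+09 → L_total = 10·log₁₀(1.182e+09) = 90.73 dB.

91 dB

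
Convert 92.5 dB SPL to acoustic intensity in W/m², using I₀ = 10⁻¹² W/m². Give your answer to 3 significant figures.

0.00178 W/m²

L = 10·log₁₀(I/I₀) ⇒ I = I₀·10^(L/10) = 10⁻¹² × 10^9.25.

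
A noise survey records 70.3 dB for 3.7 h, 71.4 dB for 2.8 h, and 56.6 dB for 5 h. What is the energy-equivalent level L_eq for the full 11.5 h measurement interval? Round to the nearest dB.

68 dB

The energy average is taken in the linear domain: L_eq = 10·log₁₀[(Σ tᵢ·10^(Lᵢ/10))/T], T = 11.5 h.
Σ tᵢ·10^(Lᵢ/10) = 3.7·10^(70.3/10) + 2.8·10^(71.4/10) + 5·10^(56.6/10) = 8.058e+07.
L_eq = 10·log₁₀(8.058e+07/11.5) = 68.46 dB.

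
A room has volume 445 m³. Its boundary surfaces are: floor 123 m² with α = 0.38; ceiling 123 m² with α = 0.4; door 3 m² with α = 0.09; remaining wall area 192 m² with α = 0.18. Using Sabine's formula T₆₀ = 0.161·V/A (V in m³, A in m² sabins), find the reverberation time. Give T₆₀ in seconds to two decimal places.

A = Σ Sᵢαᵢ = 123·0.38 + 123·0.4 + 3·0.09 + 192·0.18 = 130.77 m².
T₆₀ = 0.161 × 445 / 130.77 = 0.548 s.

0.55 s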